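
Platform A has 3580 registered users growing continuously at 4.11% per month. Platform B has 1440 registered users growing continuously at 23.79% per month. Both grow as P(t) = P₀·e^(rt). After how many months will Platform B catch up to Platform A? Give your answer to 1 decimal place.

3580·e^(0.0411t) = 1440·e^(0.2379t)
3580/1440 = e^((0.2379 − 0.0411)t) → ln(2.48611) = 0.1968·t
t = 0.91072 / 0.1968

t ≈ 4.6 months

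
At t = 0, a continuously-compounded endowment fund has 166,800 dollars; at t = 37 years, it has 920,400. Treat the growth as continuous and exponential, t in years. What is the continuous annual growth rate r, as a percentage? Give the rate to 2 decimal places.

r ≈ 4.62% per year

920400 = 166800 · e^(r·37)
e^(37r) = 920400/166800 = 5.51799
r = ln(5.51799) / 37 = 1.70801 / 37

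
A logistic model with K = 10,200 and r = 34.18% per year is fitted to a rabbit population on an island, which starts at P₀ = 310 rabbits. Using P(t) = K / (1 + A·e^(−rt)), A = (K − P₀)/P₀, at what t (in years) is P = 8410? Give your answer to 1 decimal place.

t ≈ 14.7 years

A = (10200 − 310)/310 = 31.90323
8410 = 10200/(1 + 31.90323·e^(−0.3418t)) → 1 + 31.90323·e^(−0.3418t) = 1.21284
e^(−0.3418t) = 0.006671 → t = ln(149.89169)/0.3418 = 5.00991/0.3418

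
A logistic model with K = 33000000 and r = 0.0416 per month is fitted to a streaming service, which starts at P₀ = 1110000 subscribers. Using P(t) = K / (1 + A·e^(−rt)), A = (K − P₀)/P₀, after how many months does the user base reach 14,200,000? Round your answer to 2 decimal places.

A = (33000000 − 1110000)/1110000 = 28.72973
14200000 = 33000000/(1 + 28.72973·e^(−0.0416t)) → 1 + 28.72973·e^(−0.0416t) = 2.32394
e^(−0.0416t) = 0.046083 → t = ln(21.70012)/0.0416 = 3.07732/0.0416

t ≈ 73.97 months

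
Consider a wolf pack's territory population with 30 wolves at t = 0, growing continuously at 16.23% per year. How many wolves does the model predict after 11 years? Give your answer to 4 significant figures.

≈ 178.8 wolves

P(11) = 30 · e^(0.1623·11) = 30 · e^(1.7853)
= 30 · 5.96137 ≈ 178.84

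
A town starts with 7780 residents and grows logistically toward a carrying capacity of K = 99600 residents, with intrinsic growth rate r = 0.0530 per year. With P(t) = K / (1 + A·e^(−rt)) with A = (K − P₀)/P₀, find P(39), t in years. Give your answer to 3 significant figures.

A = (99600 − 7780)/7780 = 11.80206
P(39) = 99600 / (1 + 11.80206·e^(−0.053·39)) = 99600 / (1 + 11.80206·0.126565)
= 99600 / 2.49373 ≈ 39940.23

≈ 39,900 residents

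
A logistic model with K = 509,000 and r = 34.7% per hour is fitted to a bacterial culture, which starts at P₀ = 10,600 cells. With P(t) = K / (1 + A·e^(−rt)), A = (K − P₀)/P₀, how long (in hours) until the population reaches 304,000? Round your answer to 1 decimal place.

t ≈ 12.2 hours

A = (509000 − 10600)/10600 = 47.01887
304000 = 509000/(1 + 47.01887·e^(−0.347t)) → 1 + 47.01887·e^(−0.347t) = 1.67434
e^(−0.347t) = 0.014342 → t = ln(69.72554)/0.347 = 4.24457/0.347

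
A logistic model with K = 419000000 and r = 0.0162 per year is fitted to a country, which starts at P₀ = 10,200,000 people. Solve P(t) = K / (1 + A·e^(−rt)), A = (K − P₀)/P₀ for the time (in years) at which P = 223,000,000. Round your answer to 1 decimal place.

t ≈ 235.8 years

A = (419000000 − 10200000)/10200000 = 40.07843
223000000 = 419000000/(1 + 40.07843·e^(−0.0162t)) → 1 + 40.07843·e^(−0.0162t) = 1.87892
e^(−0.0162t) = 0.02193 → t = ln(45.59944)/0.0162 = 3.8199/0.0162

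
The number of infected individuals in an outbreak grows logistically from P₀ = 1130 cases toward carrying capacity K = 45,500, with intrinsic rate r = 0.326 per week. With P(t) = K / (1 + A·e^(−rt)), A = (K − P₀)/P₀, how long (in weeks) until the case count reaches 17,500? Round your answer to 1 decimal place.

A = (45500 − 1130)/1130 = 39.26549
17500 = 45500/(1 + 39.26549·e^(−0.326t)) → 1 + 39.26549·e^(−0.326t) = 2.6
e^(−0.326t) = 0.040748 → t = ln(24.54093)/0.326 = 3.20034/0.326

t ≈ 9.8 weeks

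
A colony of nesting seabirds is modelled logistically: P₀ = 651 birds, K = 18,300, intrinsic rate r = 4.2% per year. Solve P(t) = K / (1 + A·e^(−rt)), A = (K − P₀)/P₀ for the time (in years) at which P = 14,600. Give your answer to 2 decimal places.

t ≈ 111.25 years

A = (18300 − 651)/651 = 27.1106
14600 = 18300/(1 + 27.1106·e^(−0.042t)) → 1 + 27.1106·e^(−0.042t) = 1.25342
e^(−0.042t) = 0.009348 → t = ln(106.97696)/0.042 = 4.67261/0.042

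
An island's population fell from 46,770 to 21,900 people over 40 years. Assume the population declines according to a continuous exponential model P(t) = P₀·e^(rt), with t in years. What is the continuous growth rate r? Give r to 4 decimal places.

r ≈ -0.0190 per year

21900 = 46770 · e^(r·40)
e^(40r) = 21900/46770 = 0.46825
r = ln(0.46825) / 40 = -0.75876 / 40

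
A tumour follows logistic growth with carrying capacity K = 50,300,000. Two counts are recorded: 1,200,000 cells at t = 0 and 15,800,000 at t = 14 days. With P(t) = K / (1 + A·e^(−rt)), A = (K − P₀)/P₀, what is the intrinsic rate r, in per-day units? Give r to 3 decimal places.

r ≈ 0.209 per day

A = (50300000 − 1200000)/1200000 = 40.91667
15800000 = 50300000/(1 + 40.91667·e^(−r·14)) → e^(−14r) = (3.18354 − 1)/40.91667 = 0.053366
r = −ln(0.053366)/14 = 2.93059/14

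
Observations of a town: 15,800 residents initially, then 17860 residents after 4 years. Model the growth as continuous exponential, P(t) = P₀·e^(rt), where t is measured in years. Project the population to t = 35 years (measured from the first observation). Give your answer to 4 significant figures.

≈ 46,170 residents

r = ln(17860/15800) / 4 ≈ 0.030638 per year
P(35) = 15800 · e^(0.030638·35) = 15800 · 2.92222 ≈ 46171.11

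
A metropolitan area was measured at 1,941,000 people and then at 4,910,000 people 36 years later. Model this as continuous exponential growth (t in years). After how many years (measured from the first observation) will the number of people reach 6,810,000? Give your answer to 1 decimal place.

t ≈ 48.7 years

r = ln(4910000/1941000) / 36 ≈ 0.02578 per year
t = ln(6810000/1941000) / r = 1.25519 / 0.02578 ≈ 48.689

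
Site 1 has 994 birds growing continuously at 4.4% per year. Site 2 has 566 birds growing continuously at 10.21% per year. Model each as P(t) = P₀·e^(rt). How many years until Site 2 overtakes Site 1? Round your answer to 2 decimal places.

t ≈ 9.69 years

994·e^(0.044t) = 566·e^(0.1021t)
994/566 = e^((0.1021 − 0.044)t) → ln(1.75618) = 0.0581·t
t = 0.56314 / 0.0581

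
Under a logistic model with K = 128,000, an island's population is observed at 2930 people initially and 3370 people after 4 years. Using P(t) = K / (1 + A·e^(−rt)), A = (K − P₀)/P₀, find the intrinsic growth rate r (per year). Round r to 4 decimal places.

A = (128000 − 2930)/2930 = 42.68601
3370 = 128000/(1 + 42.68601·e^(−r·4)) → e^(−4r) = (37.9822 − 1)/42.68601 = 0.866377
r = −ln(0.866377)/4 = 0.14343/4

r ≈ 0.0359 per year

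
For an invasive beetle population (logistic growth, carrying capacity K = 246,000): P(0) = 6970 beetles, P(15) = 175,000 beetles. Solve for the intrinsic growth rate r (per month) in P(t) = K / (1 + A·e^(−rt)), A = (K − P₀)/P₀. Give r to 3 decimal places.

A = (246000 − 6970)/6970 = 34.29412
175000 = 246000/(1 + 34.29412·e^(−r·15)) → e^(−15r) = (1.40571 − 1)/34.29412 = 0.01183
r = −ln(0.01183)/15 = 4.43708/15

r ≈ 0.296 per month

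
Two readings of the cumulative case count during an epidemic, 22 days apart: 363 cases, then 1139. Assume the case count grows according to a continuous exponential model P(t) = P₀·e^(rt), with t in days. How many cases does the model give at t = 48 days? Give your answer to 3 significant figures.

r = ln(1139/363) / 22 ≈ 0.051977 per day
P(48) = 363 · e^(0.051977·48) = 363 · 12.12071 ≈ 4399.82

≈ 4,400 cases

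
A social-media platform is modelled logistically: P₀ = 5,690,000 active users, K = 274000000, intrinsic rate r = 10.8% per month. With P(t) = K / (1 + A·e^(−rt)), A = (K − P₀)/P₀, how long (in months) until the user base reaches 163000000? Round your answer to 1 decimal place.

t ≈ 39.2 months

A = (274000000 − 5690000)/5690000 = 47.15466
163000000 = 274000000/(1 + 47.15466·e^(−0.108t)) → 1 + 47.15466·e^(−0.108t) = 1.68098
e^(−0.108t) = 0.014441 → t = ln(69.24513)/0.108 = 4.23765/0.108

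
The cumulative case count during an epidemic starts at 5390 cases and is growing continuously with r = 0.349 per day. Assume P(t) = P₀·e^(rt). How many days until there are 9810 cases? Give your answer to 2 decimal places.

t ≈ 1.72 days

9810 = 5390 · e^(0.349·t)
t = ln(9810/5390) / 0.349 = ln(1.82004) / 0.349 = 0.59886 / 0.349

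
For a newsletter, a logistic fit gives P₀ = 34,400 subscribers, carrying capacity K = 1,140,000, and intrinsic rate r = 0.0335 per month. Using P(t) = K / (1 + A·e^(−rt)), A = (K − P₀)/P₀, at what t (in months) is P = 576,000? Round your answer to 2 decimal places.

A = (1140000 − 34400)/34400 = 32.13953
576000 = 1140000/(1 + 32.13953·e^(−0.0335t)) → 1 + 32.13953·e^(−0.0335t) = 1.97917
e^(−0.0335t) = 0.030466 → t = ln(32.82335)/0.0335 = 3.49114/0.0335

t ≈ 104.21 months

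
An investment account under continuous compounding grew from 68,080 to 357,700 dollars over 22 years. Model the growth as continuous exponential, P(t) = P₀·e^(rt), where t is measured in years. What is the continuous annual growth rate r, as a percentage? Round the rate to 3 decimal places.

357700 = 68080 · e^(r·22)
e^(22r) = 357700/68080 = 5.25411
r = ln(5.25411) / 22 = 1.65901 / 22

r ≈ 7.541% per year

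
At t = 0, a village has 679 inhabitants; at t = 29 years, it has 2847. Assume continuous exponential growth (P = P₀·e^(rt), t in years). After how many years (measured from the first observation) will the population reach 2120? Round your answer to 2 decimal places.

t ≈ 23.03 years

r = ln(2847/679) / 29 ≈ 0.049428 per year
t = ln(2120/679) / r = 1.13855 / 0.049428 ≈ 23.035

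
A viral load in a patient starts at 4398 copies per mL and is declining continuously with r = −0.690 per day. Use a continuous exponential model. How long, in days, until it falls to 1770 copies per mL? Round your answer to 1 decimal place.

1770 = 4398 · e^(-0.69·t)
t = ln(1770/4398) / -0.69 = ln(0.40246) / -0.69 = -0.91017 / -0.69

t ≈ 1.3 days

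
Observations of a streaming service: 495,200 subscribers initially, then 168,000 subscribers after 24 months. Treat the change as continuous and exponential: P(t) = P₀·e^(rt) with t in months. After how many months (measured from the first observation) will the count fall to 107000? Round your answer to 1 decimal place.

r = ln(168000/495200) / 24 ≈ -0.045042 per month
t = ln(107000/495200) / r = -1.53213 / -0.045042 ≈ 34.016

t ≈ 34.0 months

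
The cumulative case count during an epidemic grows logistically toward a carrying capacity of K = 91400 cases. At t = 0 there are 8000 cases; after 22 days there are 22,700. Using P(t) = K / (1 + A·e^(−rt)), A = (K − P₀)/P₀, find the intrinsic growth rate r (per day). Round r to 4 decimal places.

A = (91400 − 8000)/8000 = 10.425
22700 = 91400/(1 + 10.425·e^(−r·22)) → e^(−22r) = (4.02643 − 1)/10.425 = 0.290305
r = −ln(0.290305)/22 = 1.23682/22

r ≈ 0.0562 per day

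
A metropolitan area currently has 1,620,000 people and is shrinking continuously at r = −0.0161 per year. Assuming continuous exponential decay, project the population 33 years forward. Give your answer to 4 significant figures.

P(33) = 1620000 · e^(-0.0161·33) = 1620000 · e^(-0.5313)
= 1620000 · 0.58784 ≈ 952301.25

≈ 952,300 people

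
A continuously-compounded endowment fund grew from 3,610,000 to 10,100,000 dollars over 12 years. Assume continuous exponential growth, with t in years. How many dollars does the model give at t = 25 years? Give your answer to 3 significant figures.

r = ln(10100000/3610000) / 12 ≈ 0.085736 per year
P(25) = 3610000 · e^(0.085736·25) = 3610000 · 8.52831 ≈ 30787190.57

≈ 30,800,000 dollars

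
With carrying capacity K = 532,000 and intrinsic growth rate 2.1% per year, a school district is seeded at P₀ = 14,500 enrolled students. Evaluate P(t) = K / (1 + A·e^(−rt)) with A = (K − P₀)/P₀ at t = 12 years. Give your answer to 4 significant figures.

≈ 18,510 enrolled students

A = (532000 − 14500)/14500 = 35.68966
P(12) = 532000 / (1 + 35.68966·e^(−0.021·12)) = 532000 / (1 + 35.68966·0.777245)
= 532000 / 28.7396 ≈ 18511.05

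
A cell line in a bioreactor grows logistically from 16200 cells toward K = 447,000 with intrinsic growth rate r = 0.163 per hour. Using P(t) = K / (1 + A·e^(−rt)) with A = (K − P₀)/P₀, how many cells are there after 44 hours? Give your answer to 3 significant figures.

≈ 438,000 cells

A = (447000 − 16200)/16200 = 26.59259
P(44) = 447000 / (1 + 26.59259·e^(−0.163·44)) = 447000 / (1 + 26.59259·0.000768)
= 447000 / 1.02042 ≈ 438056.03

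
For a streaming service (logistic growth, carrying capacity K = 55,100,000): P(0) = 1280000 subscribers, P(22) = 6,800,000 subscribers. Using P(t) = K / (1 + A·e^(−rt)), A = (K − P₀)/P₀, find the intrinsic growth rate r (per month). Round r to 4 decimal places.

r ≈ 0.0808 per month

A = (55100000 − 1280000)/1280000 = 42.04688
6800000 = 55100000/(1 + 42.04688·e^(−r·22)) → e^(−22r) = (8.10294 − 1)/42.04688 = 0.168929
r = −ln(0.168929)/22 = 1.77828/22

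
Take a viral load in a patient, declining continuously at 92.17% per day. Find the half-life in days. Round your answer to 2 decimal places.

half-life ≈ 0.75 days

half-life = ln(2) / |r| = 0.69315 / 0.9217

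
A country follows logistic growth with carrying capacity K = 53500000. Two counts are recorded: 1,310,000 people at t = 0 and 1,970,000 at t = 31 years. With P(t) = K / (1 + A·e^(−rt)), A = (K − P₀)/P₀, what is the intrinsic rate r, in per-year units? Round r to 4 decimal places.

r ≈ 0.0136 per year

A = (53500000 − 1310000)/1310000 = 39.83969
1970000 = 53500000/(1 + 39.83969·e^(−r·31)) → e^(−31r) = (27.15736 − 1)/39.83969 = 0.656565
r = −ln(0.656565)/31 = 0.42073/31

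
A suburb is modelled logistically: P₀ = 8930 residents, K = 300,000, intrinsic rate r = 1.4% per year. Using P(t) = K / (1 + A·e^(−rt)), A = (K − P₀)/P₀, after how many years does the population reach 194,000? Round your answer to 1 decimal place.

t ≈ 292.0 years

A = (300000 − 8930)/8930 = 32.59462
194000 = 300000/(1 + 32.59462·e^(−0.014t)) → 1 + 32.59462·e^(−0.014t) = 1.54639
e^(−0.014t) = 0.016763 → t = ln(59.65431)/0.014 = 4.08857/0.014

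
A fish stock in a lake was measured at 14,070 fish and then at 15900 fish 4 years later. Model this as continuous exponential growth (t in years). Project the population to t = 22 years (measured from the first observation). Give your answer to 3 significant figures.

r = ln(15900/14070) / 4 ≈ 0.030569 per year
P(22) = 14070 · e^(0.030569·22) = 14070 · 1.95915 ≈ 27565.17

≈ 27,600 fish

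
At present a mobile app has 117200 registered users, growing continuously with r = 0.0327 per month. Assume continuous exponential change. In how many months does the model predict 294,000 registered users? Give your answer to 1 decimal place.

t ≈ 28.1 months

294000 = 117200 · e^(0.0327·t)
t = ln(294000/117200) / 0.0327 = ln(2.50853) / 0.0327 = 0.9197 / 0.0327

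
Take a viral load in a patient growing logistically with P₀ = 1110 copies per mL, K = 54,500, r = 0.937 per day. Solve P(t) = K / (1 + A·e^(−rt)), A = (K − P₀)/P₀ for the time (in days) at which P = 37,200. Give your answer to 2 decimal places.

A = (54500 − 1110)/1110 = 48.0991
37200 = 54500/(1 + 48.0991·e^(−0.937t)) → 1 + 48.0991·e^(−0.937t) = 1.46505
e^(−0.937t) = 0.009669 → t = ln(103.42696)/0.937 = 4.63887/0.937

t ≈ 4.95 days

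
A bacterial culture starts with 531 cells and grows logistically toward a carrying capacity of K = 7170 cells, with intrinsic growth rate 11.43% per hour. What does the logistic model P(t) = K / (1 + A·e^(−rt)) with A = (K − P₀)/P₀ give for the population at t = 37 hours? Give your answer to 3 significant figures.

≈ 6,070 cells

A = (7170 − 531)/531 = 12.50282
P(37) = 7170 / (1 + 12.50282·e^(−0.1143·37)) = 7170 / (1 + 12.50282·0.014565)
= 7170 / 1.18211 ≈ 6065.43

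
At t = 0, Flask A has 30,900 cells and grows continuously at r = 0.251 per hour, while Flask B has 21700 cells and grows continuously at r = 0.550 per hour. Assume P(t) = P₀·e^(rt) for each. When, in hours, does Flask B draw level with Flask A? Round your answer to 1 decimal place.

30900·e^(0.251t) = 21700·e^(0.55t)
30900/21700 = e^((0.55 − 0.251)t) → ln(1.42396) = 0.299·t
t = 0.35344 / 0.299

t ≈ 1.2 hours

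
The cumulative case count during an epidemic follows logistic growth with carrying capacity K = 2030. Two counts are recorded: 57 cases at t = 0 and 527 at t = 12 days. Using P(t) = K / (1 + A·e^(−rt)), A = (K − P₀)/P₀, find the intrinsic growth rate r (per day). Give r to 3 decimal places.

A = (2030 − 57)/57 = 34.61404
527 = 2030/(1 + 34.61404·e^(−r·12)) → e^(−12r) = (3.85199 − 1)/34.61404 = 0.082394
r = −ln(0.082394)/12 = 2.49624/12

r ≈ 0.208 per day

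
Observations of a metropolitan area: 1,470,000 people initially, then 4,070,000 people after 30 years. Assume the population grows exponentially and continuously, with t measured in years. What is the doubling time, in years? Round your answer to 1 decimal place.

r = ln(4070000/1470000) / 30 = ln(2.76871) / 30 ≈ 0.033946 per year
doubling time = ln 2 / |r| = 0.69315 / 0.033946

doubling time ≈ 20.4 years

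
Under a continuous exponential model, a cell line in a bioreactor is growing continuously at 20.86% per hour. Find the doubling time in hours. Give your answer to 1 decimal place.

doubling time = ln(2) / |r| = 0.69315 / 0.2086

doubling time ≈ 3.3 hours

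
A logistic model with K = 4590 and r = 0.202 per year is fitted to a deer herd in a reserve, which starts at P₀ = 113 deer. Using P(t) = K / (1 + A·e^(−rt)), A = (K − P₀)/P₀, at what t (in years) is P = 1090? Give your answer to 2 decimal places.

t ≈ 12.44 years

A = (4590 − 113)/113 = 39.61947
1090 = 4590/(1 + 39.61947·e^(−0.202t)) → 1 + 39.61947·e^(−0.202t) = 4.21101
e^(−0.202t) = 0.081046 → t = ln(12.33863)/0.202 = 2.51274/0.202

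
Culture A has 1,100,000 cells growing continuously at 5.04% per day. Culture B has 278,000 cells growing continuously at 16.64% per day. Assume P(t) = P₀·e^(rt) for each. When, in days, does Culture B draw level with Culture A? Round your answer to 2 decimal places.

1100000·e^(0.0504t) = 278000·e^(0.1664t)
1100000/278000 = e^((0.1664 − 0.0504)t) → ln(3.95683) = 0.116·t
t = 1.37544 / 0.116

t ≈ 11.86 days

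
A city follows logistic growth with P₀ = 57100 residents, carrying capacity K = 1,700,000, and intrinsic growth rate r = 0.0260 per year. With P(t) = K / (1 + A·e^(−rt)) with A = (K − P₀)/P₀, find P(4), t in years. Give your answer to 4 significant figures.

A = (1700000 − 57100)/57100 = 28.77233
P(4) = 1700000 / (1 + 28.77233·e^(−0.026·4)) = 1700000 / (1 + 28.77233·0.901225)
= 1700000 / 26.93035 ≈ 63125.8

≈ 63,130 residents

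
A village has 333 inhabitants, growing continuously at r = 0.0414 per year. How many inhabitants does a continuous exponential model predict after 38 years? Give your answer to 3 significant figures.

≈ 1,610 inhabitants

P(38) = 333 · e^(0.0414·38) = 333 · e^(1.5732)
= 333 · 4.82205 ≈ 1605.74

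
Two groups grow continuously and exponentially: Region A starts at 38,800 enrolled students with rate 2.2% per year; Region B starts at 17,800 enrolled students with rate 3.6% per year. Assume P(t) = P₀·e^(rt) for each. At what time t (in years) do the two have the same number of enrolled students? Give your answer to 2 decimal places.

t ≈ 55.66 years

38800·e^(0.022t) = 17800·e^(0.036t)
38800/17800 = e^((0.036 − 0.022)t) → ln(2.17978) = 0.014·t
t = 0.77922 / 0.014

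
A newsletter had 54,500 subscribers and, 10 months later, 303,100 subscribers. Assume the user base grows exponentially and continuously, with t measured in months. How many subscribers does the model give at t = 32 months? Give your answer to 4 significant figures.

r = ln(303100/54500) / 10 ≈ 0.171586 per month
P(32) = 54500 · e^(0.171586·32) = 54500 · 242.44107 ≈ 13213038.22

≈ 13,210,000 subscribers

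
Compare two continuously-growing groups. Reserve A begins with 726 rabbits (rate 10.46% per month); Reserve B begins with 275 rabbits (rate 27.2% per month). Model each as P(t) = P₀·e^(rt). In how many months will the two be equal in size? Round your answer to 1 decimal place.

726·e^(0.1046t) = 275·e^(0.272t)
726/275 = e^((0.272 − 0.1046)t) → ln(2.64) = 0.1674·t
t = 0.97078 / 0.1674

t ≈ 5.8 months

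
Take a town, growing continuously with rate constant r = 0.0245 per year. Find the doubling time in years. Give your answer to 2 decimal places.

doubling time = ln(2) / |r| = 0.69315 / 0.0245

doubling time ≈ 28.29 years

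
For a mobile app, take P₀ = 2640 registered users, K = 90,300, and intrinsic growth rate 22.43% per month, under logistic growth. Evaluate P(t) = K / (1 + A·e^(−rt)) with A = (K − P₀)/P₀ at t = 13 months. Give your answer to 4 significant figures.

A = (90300 − 2640)/2640 = 33.20455
P(13) = 90300 / (1 + 33.20455·e^(−0.2243·13)) = 90300 / (1 + 33.20455·0.054155)
= 90300 / 2.7982 ≈ 32270.73

≈ 32,270 registered users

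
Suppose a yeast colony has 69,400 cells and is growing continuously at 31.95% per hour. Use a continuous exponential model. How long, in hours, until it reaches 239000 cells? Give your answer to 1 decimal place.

t ≈ 3.9 hours

239000 = 69400 · e^(0.3195·t)
t = ln(239000/69400) / 0.3195 = ln(3.4438) / 0.3195 = 1.23658 / 0.3195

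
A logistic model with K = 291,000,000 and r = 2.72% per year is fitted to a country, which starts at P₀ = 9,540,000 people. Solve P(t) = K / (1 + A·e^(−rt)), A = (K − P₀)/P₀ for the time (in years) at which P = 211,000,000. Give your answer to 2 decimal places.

t ≈ 160.09 years

A = (291000000 − 9540000)/9540000 = 29.50314
211000000 = 291000000/(1 + 29.50314·e^(−0.0272t)) → 1 + 29.50314·e^(−0.0272t) = 1.37915
e^(−0.0272t) = 0.012851 → t = ln(77.81454)/0.0272 = 4.35433/0.0272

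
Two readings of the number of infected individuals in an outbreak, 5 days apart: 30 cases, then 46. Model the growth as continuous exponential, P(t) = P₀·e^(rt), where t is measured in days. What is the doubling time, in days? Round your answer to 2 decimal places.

r = ln(46/30) / 5 = ln(1.53333) / 5 ≈ 0.085489 per day
doubling time = ln 2 / |r| = 0.69315 / 0.085489

doubling time ≈ 8.11 days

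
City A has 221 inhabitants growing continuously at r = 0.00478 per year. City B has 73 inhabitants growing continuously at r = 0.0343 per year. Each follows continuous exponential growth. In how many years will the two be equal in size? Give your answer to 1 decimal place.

221·e^(0.00478t) = 73·e^(0.0343t)
221/73 = e^((0.0343 − 0.00478)t) → ln(3.0274) = 0.02952·t
t = 1.1077 / 0.02952

t ≈ 37.5 years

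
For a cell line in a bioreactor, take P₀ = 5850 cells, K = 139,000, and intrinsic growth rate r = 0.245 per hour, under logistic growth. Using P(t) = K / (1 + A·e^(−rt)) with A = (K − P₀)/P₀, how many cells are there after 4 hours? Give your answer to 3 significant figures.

A = (139000 − 5850)/5850 = 22.76068
P(4) = 139000 / (1 + 22.76068·e^(−0.245·4)) = 139000 / (1 + 22.76068·0.375311)
= 139000 / 9.54234 ≈ 14566.66

≈ 14,600 cells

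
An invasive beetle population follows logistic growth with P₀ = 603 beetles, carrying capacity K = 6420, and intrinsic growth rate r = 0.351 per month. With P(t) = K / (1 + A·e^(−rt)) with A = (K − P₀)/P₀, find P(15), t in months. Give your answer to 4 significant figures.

≈ 6,115 beetles

A = (6420 − 603)/603 = 9.64677
P(15) = 6420 / (1 + 9.64677·e^(−0.351·15)) = 6420 / (1 + 9.64677·0.005169)
= 6420 / 1.04987 ≈ 6115.05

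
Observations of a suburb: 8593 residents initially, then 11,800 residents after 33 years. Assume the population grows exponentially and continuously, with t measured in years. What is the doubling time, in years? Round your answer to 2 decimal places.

doubling time ≈ 72.12 years

r = ln(11800/8593) / 33 = ln(1.37321) / 33 ≈ 0.009611 per year
doubling time = ln 2 / |r| = 0.69315 / 0.009611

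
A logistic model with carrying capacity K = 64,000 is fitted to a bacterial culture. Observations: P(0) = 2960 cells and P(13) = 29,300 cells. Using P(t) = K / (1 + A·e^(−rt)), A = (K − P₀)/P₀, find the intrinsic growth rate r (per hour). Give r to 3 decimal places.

A = (64000 − 2960)/2960 = 20.62162
29300 = 64000/(1 + 20.62162·e^(−r·13)) → e^(−13r) = (2.1843 − 1)/20.62162 = 0.05743
r = −ln(0.05743)/13 = 2.85719/13

r ≈ 0.220 per hour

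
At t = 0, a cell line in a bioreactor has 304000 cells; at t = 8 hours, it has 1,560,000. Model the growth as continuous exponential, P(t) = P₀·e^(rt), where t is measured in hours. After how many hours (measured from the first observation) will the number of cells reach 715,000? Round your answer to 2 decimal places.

t ≈ 4.18 hours

r = ln(1560000/304000) / 8 ≈ 0.204427 per hour
t = ln(715000/304000) / r = 0.85525 / 0.204427 ≈ 4.184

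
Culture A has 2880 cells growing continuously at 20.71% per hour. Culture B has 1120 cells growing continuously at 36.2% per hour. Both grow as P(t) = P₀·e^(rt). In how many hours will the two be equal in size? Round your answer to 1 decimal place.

2880·e^(0.2071t) = 1120·e^(0.362t)
2880/1120 = e^((0.362 − 0.2071)t) → ln(2.57143) = 0.1549·t
t = 0.94446 / 0.1549

t ≈ 6.1 hours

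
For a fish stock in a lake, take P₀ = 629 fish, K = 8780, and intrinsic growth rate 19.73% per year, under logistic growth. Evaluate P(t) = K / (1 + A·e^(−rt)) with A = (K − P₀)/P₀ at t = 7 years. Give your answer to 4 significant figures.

≈ 2,063 fish

A = (8780 − 629)/629 = 12.95866
P(7) = 8780 / (1 + 12.95866·e^(−0.1973·7)) = 8780 / (1 + 12.95866·0.251302)
= 8780 / 4.25654 ≈ 2062.71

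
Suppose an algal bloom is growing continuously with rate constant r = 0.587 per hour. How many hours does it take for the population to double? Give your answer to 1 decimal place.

doubling time = ln(2) / |r| = 0.69315 / 0.587

doubling time ≈ 1.2 hours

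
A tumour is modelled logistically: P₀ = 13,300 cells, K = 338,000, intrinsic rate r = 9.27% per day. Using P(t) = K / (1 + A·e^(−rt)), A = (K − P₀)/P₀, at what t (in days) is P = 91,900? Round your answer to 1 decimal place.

A = (338000 − 13300)/13300 = 24.41353
91900 = 338000/(1 + 24.41353·e^(−0.0927t)) → 1 + 24.41353·e^(−0.0927t) = 3.67791
e^(−0.0927t) = 0.10969 → t = ln(9.11663)/0.0927 = 2.2101/0.0927

t ≈ 23.8 days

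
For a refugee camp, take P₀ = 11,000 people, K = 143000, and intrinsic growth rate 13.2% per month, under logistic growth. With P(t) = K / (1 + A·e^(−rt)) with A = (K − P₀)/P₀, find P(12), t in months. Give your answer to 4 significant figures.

≈ 41,310 people

A = (143000 − 11000)/11000 = 12
P(12) = 143000 / (1 + 12·e^(−0.132·12)) = 143000 / (1 + 12·0.205153)
= 143000 / 3.46183 ≈ 41307.58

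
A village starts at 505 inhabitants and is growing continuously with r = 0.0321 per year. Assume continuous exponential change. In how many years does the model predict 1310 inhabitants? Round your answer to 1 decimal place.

1310 = 505 · e^(0.0321·t)
t = ln(1310/505) / 0.0321 = ln(2.59406) / 0.0321 = 0.95322 / 0.0321

t ≈ 29.7 years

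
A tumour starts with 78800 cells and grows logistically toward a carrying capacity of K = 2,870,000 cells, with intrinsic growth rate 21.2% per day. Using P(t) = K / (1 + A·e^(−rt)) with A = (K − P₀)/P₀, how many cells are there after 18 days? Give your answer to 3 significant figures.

A = (2870000 − 78800)/78800 = 35.42132
P(18) = 2870000 / (1 + 35.42132·e^(−0.212·18)) = 2870000 / (1 + 35.42132·0.022016)
= 2870000 / 1.77982 ≈ 1612518.34

≈ 1,610,000 cells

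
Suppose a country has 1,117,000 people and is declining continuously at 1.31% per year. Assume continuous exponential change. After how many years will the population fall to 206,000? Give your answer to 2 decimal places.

t ≈ 129.05 years

206000 = 1117000 · e^(-0.0131·t)
t = ln(206000/1117000) / -0.0131 = ln(0.18442) / -0.0131 = -1.69053 / -0.0131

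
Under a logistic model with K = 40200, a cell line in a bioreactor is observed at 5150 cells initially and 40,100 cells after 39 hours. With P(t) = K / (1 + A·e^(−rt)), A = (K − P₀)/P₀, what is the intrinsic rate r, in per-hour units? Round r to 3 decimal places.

A = (40200 − 5150)/5150 = 6.80583
40100 = 40200/(1 + 6.80583·e^(−r·39)) → e^(−39r) = (1.00249 − 1)/6.80583 = 0.000366
r = −ln(0.000366)/39 = 7.91174/39

r ≈ 0.203 per hour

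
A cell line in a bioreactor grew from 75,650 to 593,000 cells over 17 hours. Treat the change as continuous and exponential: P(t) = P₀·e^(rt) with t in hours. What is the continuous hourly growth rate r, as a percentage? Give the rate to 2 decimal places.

r ≈ 12.11% per hour

593000 = 75650 · e^(r·17)
e^(17r) = 593000/75650 = 7.83873
r = ln(7.83873) / 17 = 2.05908 / 17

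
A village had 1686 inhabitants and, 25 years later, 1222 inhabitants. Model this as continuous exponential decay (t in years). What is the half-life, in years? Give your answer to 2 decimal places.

half-life ≈ 53.84 years

r = ln(1222/1686) / 25 = ln(0.72479) / 25 ≈ -0.012875 per year
half-life = ln 2 / |r| = 0.69315 / 0.012875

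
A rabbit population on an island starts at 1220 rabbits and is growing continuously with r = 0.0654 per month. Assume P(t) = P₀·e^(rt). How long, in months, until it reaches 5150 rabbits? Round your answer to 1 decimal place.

t ≈ 22.0 months

5150 = 1220 · e^(0.0654·t)
t = ln(5150/1220) / 0.0654 = ln(4.22131) / 0.0654 = 1.44015 / 0.0654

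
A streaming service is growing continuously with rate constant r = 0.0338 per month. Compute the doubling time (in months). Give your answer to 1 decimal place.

doubling time ≈ 20.5 months

doubling time = ln(2) / |r| = 0.69315 / 0.0338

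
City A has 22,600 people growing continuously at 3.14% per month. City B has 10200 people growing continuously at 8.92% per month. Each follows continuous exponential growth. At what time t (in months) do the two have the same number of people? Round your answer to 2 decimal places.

22600·e^(0.0314t) = 10200·e^(0.0892t)
22600/10200 = e^((0.0892 − 0.0314)t) → ln(2.21569) = 0.0578·t
t = 0.79556 / 0.0578

t ≈ 13.76 months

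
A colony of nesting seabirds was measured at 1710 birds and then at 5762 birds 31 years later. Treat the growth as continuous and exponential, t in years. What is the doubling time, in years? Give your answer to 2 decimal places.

r = ln(5762/1710) / 31 = ln(3.36959) / 31 ≈ 0.039187 per year
doubling time = ln 2 / |r| = 0.69315 / 0.039187

doubling time ≈ 17.69 years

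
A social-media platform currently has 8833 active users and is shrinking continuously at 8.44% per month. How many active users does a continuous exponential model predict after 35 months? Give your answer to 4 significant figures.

≈ 460.5 active users

P(35) = 8833 · e^(-0.0844·35) = 8833 · e^(-2.954)
= 8833 · 0.05213 ≈ 460.47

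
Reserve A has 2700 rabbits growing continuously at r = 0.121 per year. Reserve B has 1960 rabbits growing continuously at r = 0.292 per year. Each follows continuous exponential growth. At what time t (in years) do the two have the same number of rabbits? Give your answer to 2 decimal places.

t ≈ 1.87 years

2700·e^(0.121t) = 1960·e^(0.292t)
2700/1960 = e^((0.292 − 0.121)t) → ln(1.37755) = 0.171·t
t = 0.32031 / 0.171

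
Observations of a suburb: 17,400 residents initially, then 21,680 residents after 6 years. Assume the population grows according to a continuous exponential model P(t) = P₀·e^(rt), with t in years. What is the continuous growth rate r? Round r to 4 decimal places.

r ≈ 0.0367 per year

21680 = 17400 · e^(r·6)
e^(6r) = 21680/17400 = 1.24598
r = ln(1.24598) / 6 = 0.21992 / 6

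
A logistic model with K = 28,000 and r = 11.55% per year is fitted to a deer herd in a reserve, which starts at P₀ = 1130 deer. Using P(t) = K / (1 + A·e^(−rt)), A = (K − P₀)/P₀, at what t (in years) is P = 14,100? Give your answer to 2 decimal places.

t ≈ 27.56 years

A = (28000 − 1130)/1130 = 23.77876
14100 = 28000/(1 + 23.77876·e^(−0.1155t)) → 1 + 23.77876·e^(−0.1155t) = 1.98582
e^(−0.1155t) = 0.041458 → t = ln(24.1209)/0.1155 = 3.18308/0.1155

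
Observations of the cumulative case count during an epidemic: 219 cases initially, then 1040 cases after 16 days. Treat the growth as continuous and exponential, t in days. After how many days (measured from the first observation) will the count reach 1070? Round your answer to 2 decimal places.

r = ln(1040/219) / 16 ≈ 0.097369 per day
t = ln(1070/219) / r = 1.58634 / 0.097369 ≈ 16.292

t ≈ 16.29 days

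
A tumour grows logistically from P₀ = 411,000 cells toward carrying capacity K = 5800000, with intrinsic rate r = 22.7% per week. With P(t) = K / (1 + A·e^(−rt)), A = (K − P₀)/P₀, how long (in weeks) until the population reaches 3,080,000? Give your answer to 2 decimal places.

A = (5800000 − 411000)/411000 = 13.11192
3080000 = 5800000/(1 + 13.11192·e^(−0.227t)) → 1 + 13.11192·e^(−0.227t) = 1.88312
e^(−0.227t) = 0.067352 → t = ln(14.84732)/0.227 = 2.69782/0.227

t ≈ 11.88 weeks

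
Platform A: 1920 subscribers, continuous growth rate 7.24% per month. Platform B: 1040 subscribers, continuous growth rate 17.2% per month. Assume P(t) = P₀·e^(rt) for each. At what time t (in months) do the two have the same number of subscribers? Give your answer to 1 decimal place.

1920·e^(0.0724t) = 1040·e^(0.172t)
1920/1040 = e^((0.172 − 0.0724)t) → ln(1.84615) = 0.0996·t
t = 0.6131 / 0.0996

t ≈ 6.2 months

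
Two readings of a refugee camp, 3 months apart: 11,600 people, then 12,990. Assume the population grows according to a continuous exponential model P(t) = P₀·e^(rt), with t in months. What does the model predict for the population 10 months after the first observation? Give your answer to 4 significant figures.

r = ln(12990/11600) / 3 ≈ 0.037725 per month
P(10) = 11600 · e^(0.037725·10) = 11600 · 1.45827 ≈ 16915.9

≈ 16,920 people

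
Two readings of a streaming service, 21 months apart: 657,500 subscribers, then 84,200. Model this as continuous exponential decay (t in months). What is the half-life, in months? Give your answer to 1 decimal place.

half-life ≈ 7.1 months

r = ln(84200/657500) / 21 = ln(0.12806) / 21 ≈ -0.097869 per month
half-life = ln 2 / |r| = 0.69315 / 0.097869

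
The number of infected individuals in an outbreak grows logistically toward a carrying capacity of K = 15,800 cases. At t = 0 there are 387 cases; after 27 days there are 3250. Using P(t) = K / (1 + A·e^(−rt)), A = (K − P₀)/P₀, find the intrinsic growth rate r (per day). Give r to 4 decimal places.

A = (15800 − 387)/387 = 39.82687
3250 = 15800/(1 + 39.82687·e^(−r·27)) → e^(−27r) = (4.86154 − 1)/39.82687 = 0.096958
r = −ln(0.096958)/27 = 2.33348/27

r ≈ 0.0864 per day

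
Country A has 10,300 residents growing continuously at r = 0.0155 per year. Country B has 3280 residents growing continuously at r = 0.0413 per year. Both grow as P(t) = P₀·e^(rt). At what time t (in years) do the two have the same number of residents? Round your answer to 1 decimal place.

t ≈ 44.4 years

10300·e^(0.0155t) = 3280·e^(0.0413t)
10300/3280 = e^((0.0413 − 0.0155)t) → ln(3.14024) = 0.0258·t
t = 1.1443 / 0.0258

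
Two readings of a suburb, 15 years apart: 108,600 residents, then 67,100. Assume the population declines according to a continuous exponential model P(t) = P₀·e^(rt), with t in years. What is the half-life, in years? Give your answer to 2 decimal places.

r = ln(67100/108600) / 15 = ln(0.61786) / 15 ≈ -0.032099 per year
half-life = ln 2 / |r| = 0.69315 / 0.032099

half-life ≈ 21.59 years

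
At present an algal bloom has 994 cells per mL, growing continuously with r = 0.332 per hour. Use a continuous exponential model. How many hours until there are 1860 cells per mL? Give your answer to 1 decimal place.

t ≈ 1.9 hours

1860 = 994 · e^(0.332·t)
t = ln(1860/994) / 0.332 = ln(1.87123) / 0.332 = 0.62659 / 0.332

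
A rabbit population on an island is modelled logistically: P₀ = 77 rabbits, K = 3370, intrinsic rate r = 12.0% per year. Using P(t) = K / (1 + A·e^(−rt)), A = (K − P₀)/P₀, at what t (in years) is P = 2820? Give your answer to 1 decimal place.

t ≈ 44.9 years

A = (3370 − 77)/77 = 42.76623
2820 = 3370/(1 + 42.76623·e^(−0.12t)) → 1 + 42.76623·e^(−0.12t) = 1.19504
e^(−0.12t) = 0.004561 → t = ln(219.27414)/0.12 = 5.39032/0.12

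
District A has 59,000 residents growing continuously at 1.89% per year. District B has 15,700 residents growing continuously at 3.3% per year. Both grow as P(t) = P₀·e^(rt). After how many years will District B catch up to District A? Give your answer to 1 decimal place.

59000·e^(0.0189t) = 15700·e^(0.033t)
59000/15700 = e^((0.033 − 0.0189)t) → ln(3.75796) = 0.0141·t
t = 1.32388 / 0.0141

t ≈ 93.9 years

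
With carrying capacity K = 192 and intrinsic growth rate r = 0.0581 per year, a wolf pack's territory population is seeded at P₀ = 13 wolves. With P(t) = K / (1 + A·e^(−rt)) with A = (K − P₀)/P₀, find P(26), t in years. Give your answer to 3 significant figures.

≈ 47.5 wolves

A = (192 − 13)/13 = 13.76923
P(26) = 192 / (1 + 13.76923·e^(−0.0581·26)) = 192 / (1 + 13.76923·0.220777)
= 192 / 4.03994 ≈ 47.53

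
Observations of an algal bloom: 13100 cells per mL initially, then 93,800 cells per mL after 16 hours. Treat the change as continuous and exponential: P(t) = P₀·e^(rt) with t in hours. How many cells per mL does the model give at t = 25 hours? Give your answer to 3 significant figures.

≈ 284,000 cells per mL

r = ln(93800/13100) / 16 ≈ 0.123035 per hour
P(25) = 13100 · e^(0.123035·25) = 13100 · 21.66858 ≈ 283858.45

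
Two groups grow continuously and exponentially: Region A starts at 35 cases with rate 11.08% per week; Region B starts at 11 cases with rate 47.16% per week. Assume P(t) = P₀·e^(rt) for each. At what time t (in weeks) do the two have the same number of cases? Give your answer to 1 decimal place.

35·e^(0.1108t) = 11·e^(0.4716t)
35/11 = e^((0.4716 − 0.1108)t) → ln(3.18182) = 0.3608·t
t = 1.15745 / 0.3608

t ≈ 3.2 weeks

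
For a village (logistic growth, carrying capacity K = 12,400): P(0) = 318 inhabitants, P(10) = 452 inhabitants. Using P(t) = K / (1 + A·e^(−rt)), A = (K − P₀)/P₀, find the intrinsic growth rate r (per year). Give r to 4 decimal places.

A = (12400 − 318)/318 = 37.99371
452 = 12400/(1 + 37.99371·e^(−r·10)) → e^(−10r) = (27.43363 − 1)/37.99371 = 0.695737
r = −ln(0.695737)/10 = 0.36278/10

r ≈ 0.0363 per year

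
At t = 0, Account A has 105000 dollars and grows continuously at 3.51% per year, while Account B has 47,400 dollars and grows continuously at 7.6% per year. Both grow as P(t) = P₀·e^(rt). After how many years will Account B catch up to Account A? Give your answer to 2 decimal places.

t ≈ 19.45 years

105000·e^(0.0351t) = 47400·e^(0.076t)
105000/47400 = e^((0.076 − 0.0351)t) → ln(2.21519) = 0.0409·t
t = 0.79534 / 0.0409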